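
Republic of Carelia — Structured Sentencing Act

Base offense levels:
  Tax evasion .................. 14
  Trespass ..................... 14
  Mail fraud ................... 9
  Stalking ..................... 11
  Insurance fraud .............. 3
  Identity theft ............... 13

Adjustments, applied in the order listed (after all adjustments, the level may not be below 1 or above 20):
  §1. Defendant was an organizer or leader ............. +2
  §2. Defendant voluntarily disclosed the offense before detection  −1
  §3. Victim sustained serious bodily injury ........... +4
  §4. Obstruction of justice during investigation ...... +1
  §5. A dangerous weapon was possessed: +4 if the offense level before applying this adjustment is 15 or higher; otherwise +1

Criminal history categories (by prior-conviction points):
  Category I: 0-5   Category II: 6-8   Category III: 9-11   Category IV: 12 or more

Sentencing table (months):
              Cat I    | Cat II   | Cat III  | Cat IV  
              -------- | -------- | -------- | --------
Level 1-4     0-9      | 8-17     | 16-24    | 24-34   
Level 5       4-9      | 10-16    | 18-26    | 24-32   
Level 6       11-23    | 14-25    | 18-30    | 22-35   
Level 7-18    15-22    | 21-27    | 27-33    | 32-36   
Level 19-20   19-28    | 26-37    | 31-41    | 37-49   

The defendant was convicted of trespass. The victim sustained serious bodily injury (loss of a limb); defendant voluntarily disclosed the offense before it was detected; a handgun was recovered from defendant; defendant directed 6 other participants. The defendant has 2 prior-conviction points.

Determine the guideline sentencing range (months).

19-28 months

Base offense level for trespass: 14.
§1 applies: 14 + 2 = 16.
§2 applies: 16 − 1 = 15.
§3 applies: 15 + 4 = 19.
§4 does not apply.
§5 applies (level before this adjustment is 19 ≥ 15, so +4): 19 + 4 = 23.
Level 23 exceeds the maximum of 20; capped at 20.
Final offense level: 20.
Criminal history: 2 prior points → Category I (0-5).
Level 20 falls in the 19-20 band.
Grid: Level 19-20 × Category I = 19-28 months.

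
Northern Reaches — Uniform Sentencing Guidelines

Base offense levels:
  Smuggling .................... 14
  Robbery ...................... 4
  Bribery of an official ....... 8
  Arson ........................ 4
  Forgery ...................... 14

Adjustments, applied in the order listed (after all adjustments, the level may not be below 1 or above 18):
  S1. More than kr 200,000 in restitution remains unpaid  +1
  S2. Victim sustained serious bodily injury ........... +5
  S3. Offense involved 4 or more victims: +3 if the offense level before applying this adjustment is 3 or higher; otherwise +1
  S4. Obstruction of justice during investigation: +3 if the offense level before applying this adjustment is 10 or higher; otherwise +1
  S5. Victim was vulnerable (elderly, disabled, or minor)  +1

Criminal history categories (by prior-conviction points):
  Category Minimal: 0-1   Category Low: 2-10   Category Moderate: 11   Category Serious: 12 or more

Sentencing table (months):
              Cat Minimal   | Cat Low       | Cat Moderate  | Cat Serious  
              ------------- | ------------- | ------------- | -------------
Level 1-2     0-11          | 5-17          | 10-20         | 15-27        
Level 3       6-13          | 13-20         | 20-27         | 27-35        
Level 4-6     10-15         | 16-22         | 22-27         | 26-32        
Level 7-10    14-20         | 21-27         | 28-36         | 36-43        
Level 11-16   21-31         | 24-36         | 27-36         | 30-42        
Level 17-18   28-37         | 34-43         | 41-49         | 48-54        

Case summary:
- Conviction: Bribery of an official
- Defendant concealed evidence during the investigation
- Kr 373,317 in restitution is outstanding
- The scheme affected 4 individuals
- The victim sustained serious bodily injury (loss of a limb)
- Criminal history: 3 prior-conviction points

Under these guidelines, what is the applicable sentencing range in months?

34-43 months

Base offense level for bribery of an official: 8.
S1 applies: 8 + 1 = 9.
S2 applies: 9 + 5 = 14.
S3 applies (level before this adjustment is 14 ≥ 3, so +3): 14 + 3 = 17.
S4 applies (level before this adjustment is 17 ≥ 10, so +3): 17 + 3 = 20.
S5 does not apply.
Level 20 exceeds the maximum of 18; capped at 18.
Final offense level: 18.
Criminal history: 3 prior points → Category Low (2-10).
Level 18 falls in the 17-18 band.
Grid: Level 17-18 × Category Low = 34-43 months.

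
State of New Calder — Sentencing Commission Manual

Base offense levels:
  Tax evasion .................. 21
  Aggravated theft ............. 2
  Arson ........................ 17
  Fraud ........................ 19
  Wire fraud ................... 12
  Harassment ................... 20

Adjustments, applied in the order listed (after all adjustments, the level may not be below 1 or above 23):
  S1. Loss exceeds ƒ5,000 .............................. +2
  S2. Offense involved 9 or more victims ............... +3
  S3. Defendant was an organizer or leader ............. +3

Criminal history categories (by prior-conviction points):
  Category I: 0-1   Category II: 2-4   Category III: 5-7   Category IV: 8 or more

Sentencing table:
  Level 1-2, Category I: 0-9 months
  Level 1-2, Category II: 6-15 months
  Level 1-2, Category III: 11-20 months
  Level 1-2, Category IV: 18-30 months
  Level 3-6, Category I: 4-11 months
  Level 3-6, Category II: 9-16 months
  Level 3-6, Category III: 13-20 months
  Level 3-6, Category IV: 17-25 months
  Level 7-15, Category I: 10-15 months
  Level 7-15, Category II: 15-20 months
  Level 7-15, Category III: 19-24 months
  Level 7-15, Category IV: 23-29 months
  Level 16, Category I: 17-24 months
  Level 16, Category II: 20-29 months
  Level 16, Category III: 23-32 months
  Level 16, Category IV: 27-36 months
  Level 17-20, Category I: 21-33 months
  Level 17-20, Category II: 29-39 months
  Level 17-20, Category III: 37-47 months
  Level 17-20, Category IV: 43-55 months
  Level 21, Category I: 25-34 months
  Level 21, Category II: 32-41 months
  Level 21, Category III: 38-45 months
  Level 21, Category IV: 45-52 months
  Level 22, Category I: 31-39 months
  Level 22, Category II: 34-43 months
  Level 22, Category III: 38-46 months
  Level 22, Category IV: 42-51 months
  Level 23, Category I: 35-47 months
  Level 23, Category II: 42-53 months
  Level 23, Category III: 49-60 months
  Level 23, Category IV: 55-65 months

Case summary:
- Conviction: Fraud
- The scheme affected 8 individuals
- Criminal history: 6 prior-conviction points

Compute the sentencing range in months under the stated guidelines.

Base offense level for fraud: 19.
Final offense level: 19.
Criminal history: 6 prior points → Category III (5-7).
Level 19 falls in the 17-20 band.
Grid: Level 17-20 × Category III = 37-47 months.

37-47 months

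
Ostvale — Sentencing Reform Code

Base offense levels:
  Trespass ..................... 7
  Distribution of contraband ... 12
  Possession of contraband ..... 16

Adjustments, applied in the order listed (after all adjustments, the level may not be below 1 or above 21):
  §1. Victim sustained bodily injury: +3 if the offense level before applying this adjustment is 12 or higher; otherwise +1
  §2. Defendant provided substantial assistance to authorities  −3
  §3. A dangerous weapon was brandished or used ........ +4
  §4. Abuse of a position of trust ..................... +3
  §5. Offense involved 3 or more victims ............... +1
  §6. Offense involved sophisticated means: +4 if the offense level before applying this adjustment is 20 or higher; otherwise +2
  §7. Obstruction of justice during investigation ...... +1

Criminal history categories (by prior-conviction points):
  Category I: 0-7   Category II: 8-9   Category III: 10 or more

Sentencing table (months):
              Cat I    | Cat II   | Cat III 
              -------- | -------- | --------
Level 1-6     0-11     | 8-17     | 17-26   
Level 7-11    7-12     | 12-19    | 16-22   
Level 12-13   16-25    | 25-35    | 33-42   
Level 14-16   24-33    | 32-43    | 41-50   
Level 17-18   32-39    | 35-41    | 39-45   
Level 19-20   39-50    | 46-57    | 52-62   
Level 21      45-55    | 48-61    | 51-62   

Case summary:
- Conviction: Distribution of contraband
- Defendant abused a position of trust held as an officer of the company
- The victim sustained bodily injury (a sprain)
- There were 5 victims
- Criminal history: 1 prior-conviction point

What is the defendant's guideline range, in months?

Base offense level for distribution of contraband: 12.
§1 applies (level before this adjustment is 12 ≥ 12, so +3): 12 + 3 = 15.
§3 does not apply.
§4 applies: 15 + 3 = 18.
§5 applies: 18 + 1 = 19.
Final offense level: 19.
Criminal history: 1 prior point → Category I (0-7).
Level 19 falls in the 19-20 band.
Grid: Level 19-20 × Category I = 39-50 months.

39-50 months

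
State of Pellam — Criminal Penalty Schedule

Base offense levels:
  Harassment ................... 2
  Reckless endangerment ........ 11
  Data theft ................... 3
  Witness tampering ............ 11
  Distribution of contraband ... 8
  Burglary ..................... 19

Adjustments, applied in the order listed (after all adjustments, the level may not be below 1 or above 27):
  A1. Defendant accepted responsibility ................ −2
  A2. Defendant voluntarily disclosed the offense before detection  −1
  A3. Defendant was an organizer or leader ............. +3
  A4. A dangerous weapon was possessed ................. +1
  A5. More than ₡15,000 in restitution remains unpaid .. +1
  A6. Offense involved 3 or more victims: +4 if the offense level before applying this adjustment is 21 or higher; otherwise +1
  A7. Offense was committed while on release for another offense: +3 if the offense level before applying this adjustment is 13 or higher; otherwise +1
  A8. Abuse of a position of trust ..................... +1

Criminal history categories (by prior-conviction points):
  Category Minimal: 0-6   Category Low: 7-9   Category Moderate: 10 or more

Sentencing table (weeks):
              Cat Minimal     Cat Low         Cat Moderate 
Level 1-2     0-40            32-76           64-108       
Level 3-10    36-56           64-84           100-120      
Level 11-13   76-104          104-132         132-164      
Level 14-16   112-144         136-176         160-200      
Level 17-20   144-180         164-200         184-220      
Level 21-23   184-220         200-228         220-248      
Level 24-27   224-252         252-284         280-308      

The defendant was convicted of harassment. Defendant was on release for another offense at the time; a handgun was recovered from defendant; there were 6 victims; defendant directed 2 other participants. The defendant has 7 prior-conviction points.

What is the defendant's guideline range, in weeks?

64-84 weeks

Base offense level for harassment: 2.
A1 does not apply.
A2 does not apply.
A3 applies: 2 + 3 = 5.
A4 applies: 5 + 1 = 6.
A6 applies (level before this adjustment is 6 < 21, so +1): 6 + 1 = 7.
A7 applies (level before this adjustment is 7 < 13, so +1): 7 + 1 = 8.
Final offense level: 8.
Criminal history: 7 prior points → Category Low (7-9).
Level 8 falls in the 3-10 band.
Grid: Level 3-10 × Category Low = 64-84 weeks.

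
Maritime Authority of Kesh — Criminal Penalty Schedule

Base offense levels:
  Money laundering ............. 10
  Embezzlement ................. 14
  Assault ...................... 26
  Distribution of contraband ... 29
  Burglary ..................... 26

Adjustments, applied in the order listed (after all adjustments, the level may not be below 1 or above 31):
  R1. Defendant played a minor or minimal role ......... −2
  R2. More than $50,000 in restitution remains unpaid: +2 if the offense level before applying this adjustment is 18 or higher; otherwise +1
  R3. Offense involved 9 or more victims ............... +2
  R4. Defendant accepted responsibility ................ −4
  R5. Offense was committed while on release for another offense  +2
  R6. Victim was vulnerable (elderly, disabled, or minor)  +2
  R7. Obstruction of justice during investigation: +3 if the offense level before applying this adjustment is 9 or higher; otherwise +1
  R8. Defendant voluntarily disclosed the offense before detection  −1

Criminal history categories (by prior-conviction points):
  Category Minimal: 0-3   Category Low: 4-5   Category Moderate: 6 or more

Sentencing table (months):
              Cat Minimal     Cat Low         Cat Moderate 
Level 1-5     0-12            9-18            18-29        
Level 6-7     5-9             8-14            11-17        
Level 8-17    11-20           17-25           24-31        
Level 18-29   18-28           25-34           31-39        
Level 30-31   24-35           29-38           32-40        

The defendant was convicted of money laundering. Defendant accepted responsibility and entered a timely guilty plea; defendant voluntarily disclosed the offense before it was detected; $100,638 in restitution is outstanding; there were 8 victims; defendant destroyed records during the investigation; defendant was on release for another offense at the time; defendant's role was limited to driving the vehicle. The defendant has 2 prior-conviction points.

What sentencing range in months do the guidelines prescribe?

5-9 months

Base offense level for money laundering: 10.
R1 applies: 10 − 2 = 8.
R2 applies (level before this adjustment is 8 < 18, so +1): 8 + 1 = 9.
R3 does not apply.
R4 applies: 9 − 4 = 5.
R5 applies: 5 + 2 = 7.
R6 does not apply.
R7 applies (level before this adjustment is 7 < 9, so +1): 7 + 1 = 8.
R8 applies: 8 − 1 = 7.
Final offense level: 7.
Criminal history: 2 prior points → Category Minimal (0-3).
Level 7 falls in the 6-7 band.
Grid: Level 6-7 × Category Minimal = 5-9 months.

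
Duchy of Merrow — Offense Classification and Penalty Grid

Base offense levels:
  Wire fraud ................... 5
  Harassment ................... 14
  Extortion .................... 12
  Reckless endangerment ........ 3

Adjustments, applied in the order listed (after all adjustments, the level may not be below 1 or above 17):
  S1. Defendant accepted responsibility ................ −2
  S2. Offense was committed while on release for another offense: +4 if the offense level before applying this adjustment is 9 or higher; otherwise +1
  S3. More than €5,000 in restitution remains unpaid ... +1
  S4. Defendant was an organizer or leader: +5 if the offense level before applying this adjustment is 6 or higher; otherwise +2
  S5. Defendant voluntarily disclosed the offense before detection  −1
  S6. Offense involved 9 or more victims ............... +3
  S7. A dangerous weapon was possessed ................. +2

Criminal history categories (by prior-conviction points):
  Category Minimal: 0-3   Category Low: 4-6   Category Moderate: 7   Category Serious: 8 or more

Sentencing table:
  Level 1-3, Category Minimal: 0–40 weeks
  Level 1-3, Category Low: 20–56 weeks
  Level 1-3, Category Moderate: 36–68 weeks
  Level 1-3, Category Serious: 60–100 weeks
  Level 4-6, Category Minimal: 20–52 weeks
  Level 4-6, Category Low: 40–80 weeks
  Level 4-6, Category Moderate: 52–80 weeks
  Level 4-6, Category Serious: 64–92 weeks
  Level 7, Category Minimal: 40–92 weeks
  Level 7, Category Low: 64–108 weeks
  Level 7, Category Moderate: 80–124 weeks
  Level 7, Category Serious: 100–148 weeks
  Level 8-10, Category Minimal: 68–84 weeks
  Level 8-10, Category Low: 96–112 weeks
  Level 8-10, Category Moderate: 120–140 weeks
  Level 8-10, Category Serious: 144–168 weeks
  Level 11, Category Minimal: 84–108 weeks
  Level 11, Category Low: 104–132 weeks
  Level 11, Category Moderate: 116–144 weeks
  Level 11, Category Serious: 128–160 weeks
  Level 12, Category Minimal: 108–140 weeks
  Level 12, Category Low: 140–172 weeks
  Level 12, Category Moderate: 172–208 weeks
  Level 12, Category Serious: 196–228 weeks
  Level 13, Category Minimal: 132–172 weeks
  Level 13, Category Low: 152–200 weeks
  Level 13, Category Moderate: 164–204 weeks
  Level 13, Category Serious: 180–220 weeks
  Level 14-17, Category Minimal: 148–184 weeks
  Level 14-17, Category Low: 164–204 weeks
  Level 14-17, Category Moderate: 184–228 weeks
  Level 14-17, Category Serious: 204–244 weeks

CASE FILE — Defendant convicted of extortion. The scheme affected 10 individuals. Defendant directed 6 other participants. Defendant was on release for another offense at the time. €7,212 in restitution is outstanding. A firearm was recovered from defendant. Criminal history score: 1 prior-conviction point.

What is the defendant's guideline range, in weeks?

148-184 weeks

Base offense level for extortion: 12.
S1 does not apply.
S2 applies (level before this adjustment is 12 ≥ 9, so +4): 12 + 4 = 16.
S3 applies: 16 + 1 = 17.
S4 applies (level before this adjustment is 17 ≥ 6, so +5): 17 + 5 = 22.
S6 applies: 22 + 3 = 25.
S7 applies: 25 + 2 = 27.
Level 27 exceeds the maximum of 17; capped at 17.
Final offense level: 17.
Criminal history: 1 prior point → Category Minimal (0-3).
Level 17 falls in the 14-17 band.
Grid: Level 14-17 × Category Minimal = 148-184 weeks.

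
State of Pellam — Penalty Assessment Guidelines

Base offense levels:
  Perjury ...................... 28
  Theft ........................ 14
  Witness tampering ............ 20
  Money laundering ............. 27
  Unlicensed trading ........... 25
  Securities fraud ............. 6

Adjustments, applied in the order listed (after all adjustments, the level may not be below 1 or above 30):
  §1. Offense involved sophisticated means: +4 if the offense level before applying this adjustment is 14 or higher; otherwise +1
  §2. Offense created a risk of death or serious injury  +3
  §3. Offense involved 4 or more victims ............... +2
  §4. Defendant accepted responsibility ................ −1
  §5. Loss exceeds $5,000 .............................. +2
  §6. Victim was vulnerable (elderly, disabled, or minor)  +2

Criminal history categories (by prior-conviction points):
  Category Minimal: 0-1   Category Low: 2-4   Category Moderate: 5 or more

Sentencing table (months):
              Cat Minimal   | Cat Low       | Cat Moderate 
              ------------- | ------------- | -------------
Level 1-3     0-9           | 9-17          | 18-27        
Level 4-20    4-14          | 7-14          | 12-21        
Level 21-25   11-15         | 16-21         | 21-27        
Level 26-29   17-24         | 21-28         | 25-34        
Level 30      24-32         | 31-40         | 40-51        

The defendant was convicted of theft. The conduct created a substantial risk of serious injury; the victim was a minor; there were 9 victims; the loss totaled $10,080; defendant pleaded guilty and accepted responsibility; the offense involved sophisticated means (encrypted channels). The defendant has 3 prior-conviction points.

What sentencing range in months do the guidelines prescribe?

Base offense level for theft: 14.
§1 applies (level before this adjustment is 14 ≥ 14, so +4): 14 + 4 = 18.
§2 applies: 18 + 3 = 21.
§3 applies: 21 + 2 = 23.
§4 applies: 23 − 1 = 22.
§5 applies: 22 + 2 = 24.
§6 applies: 24 + 2 = 26.
Final offense level: 26.
Criminal history: 3 prior points → Category Low (2-4).
Level 26 falls in the 26-29 band.
Grid: Level 26-29 × Category Low = 21-28 months.

21-28 months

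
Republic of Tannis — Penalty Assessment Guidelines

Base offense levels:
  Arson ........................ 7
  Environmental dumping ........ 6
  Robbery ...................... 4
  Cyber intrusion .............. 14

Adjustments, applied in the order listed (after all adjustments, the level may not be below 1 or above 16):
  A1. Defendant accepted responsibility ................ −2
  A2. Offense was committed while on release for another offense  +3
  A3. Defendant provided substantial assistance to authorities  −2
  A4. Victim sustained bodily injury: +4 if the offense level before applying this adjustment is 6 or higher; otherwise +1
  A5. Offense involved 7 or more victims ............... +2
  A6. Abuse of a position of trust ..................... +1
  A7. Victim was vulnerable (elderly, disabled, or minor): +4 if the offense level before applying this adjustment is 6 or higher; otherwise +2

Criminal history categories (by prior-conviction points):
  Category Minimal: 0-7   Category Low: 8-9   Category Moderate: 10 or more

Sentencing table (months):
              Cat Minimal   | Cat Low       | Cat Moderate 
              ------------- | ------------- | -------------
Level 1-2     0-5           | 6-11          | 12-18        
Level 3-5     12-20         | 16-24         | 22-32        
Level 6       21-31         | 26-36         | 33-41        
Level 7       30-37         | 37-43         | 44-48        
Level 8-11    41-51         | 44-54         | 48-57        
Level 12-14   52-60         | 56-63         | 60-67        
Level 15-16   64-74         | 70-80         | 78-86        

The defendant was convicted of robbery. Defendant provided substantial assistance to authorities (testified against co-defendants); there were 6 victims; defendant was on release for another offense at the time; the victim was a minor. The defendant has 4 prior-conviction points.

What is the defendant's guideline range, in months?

30-37 months

Base offense level for robbery: 4.
A2 applies: 4 + 3 = 7.
A3 applies: 7 − 2 = 5.
A5 does not apply.
A6 does not apply.
A7 applies (level before this adjustment is 5 < 6, so +2): 5 + 2 = 7.
Final offense level: 7.
Criminal history: 4 prior points → Category Minimal (0-7).
Level 7 falls in the 7 band.
Grid: Level 7 × Category Minimal = 30-37 months.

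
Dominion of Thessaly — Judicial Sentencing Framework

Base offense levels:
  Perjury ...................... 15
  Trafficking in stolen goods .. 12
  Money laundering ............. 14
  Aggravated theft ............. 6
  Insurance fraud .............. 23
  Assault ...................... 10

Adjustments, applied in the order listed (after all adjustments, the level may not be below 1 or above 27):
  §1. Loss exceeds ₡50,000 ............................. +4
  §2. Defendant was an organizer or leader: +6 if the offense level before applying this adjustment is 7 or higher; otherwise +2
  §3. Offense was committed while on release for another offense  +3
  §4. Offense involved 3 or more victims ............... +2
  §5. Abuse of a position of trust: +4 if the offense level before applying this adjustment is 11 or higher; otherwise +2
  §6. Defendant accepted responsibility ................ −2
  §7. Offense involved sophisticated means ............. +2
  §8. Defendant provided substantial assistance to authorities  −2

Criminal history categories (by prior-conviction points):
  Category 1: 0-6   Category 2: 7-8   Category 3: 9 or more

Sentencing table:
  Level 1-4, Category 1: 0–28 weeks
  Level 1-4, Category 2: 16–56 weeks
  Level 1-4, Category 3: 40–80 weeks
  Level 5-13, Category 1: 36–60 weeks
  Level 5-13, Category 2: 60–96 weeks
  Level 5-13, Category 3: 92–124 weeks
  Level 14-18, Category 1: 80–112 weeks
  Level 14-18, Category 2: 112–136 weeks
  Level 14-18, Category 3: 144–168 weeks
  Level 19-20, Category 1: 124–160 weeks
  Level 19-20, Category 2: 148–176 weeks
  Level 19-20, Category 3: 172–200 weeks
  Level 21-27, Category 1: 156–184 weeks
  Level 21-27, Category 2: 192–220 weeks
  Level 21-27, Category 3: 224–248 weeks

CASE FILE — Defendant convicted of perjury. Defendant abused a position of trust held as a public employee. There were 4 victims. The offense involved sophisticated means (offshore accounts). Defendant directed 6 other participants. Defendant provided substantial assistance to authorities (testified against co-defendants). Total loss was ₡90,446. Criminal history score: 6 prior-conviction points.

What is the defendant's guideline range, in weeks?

156-184 weeks

Base offense level for perjury: 15.
§1 applies: 15 + 4 = 19.
§2 applies (level before this adjustment is 19 ≥ 7, so +6): 19 + 6 = 25.
§3 does not apply.
§4 applies: 25 + 2 = 27.
§5 applies (level before this adjustment is 27 ≥ 11, so +4): 27 + 4 = 31.
§6 does not apply.
§7 applies: 31 + 2 = 33.
§8 applies: 33 − 2 = 31.
Level 31 exceeds the maximum of 27; capped at 27.
Final offense level: 27.
Criminal history: 6 prior points → Category 1 (0-6).
Level 27 falls in the 21-27 band.
Grid: Level 21-27 × Category 1 = 156-184 weeks.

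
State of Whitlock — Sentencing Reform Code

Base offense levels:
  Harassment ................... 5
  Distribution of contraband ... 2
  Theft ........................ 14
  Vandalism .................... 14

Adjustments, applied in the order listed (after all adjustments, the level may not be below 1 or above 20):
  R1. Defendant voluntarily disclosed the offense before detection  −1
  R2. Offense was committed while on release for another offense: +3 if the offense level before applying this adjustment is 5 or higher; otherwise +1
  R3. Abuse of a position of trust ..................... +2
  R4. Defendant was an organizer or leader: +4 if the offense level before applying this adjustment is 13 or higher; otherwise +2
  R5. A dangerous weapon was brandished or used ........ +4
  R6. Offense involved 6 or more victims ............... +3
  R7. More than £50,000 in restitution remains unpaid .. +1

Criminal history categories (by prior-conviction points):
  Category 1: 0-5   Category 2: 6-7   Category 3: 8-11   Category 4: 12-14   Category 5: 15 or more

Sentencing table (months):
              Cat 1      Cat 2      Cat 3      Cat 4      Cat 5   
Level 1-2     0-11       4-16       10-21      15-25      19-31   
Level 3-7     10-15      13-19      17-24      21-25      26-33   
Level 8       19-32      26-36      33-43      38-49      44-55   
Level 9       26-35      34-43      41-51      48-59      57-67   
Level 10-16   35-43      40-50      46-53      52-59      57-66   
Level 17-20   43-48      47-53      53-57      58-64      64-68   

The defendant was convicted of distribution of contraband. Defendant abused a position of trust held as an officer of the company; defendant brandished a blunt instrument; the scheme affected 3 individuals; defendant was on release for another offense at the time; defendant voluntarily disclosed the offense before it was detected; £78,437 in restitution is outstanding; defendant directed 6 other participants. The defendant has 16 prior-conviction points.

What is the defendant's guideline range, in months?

57-66 months

Base offense level for distribution of contraband: 2.
R1 applies: 2 − 1 = 1.
R2 applies (level before this adjustment is 1 < 5, so +1): 1 + 1 = 2.
R3 applies: 2 + 2 = 4.
R4 applies (level before this adjustment is 4 < 13, so +2): 4 + 2 = 6.
R5 applies: 6 + 4 = 10.
R7 applies: 10 + 1 = 11.
Final offense level: 11.
Criminal history: 16 prior points → Category 5 (15+).
Level 11 falls in the 10-16 band.
Grid: Level 10-16 × Category 5 = 57-66 months.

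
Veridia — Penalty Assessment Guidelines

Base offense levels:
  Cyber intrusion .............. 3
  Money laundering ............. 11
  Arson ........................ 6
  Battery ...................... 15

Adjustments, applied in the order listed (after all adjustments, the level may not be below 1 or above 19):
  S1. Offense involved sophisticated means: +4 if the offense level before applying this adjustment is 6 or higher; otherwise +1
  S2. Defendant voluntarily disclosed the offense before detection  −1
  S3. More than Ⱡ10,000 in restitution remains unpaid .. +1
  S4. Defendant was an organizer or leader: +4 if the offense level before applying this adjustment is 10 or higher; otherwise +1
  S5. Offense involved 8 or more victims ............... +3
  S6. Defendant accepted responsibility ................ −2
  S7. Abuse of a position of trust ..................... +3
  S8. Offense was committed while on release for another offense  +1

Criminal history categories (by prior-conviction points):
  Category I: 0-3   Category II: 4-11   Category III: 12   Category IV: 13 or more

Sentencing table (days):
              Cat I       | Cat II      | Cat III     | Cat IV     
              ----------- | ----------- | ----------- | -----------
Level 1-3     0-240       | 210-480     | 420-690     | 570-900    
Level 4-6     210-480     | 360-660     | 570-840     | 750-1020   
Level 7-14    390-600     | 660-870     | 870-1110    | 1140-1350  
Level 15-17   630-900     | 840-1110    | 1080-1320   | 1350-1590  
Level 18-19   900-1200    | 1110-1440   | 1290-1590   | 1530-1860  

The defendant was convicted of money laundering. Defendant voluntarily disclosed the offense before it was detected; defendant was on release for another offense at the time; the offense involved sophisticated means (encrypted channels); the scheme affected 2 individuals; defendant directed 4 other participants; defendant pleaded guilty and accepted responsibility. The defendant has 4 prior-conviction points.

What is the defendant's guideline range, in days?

Base offense level for money laundering: 11.
S1 applies (level before this adjustment is 11 ≥ 6, so +4): 11 + 4 = 15.
S2 applies: 15 − 1 = 14.
S3 does not apply.
S4 applies (level before this adjustment is 14 ≥ 10, so +4): 14 + 4 = 18.
S6 applies: 18 − 2 = 16.
S8 applies: 16 + 1 = 17.
Final offense level: 17.
Criminal history: 4 prior points → Category II (4-11).
Level 17 falls in the 15-17 band.
Grid: Level 15-17 × Category II = 840-1110 days.

840-1110 days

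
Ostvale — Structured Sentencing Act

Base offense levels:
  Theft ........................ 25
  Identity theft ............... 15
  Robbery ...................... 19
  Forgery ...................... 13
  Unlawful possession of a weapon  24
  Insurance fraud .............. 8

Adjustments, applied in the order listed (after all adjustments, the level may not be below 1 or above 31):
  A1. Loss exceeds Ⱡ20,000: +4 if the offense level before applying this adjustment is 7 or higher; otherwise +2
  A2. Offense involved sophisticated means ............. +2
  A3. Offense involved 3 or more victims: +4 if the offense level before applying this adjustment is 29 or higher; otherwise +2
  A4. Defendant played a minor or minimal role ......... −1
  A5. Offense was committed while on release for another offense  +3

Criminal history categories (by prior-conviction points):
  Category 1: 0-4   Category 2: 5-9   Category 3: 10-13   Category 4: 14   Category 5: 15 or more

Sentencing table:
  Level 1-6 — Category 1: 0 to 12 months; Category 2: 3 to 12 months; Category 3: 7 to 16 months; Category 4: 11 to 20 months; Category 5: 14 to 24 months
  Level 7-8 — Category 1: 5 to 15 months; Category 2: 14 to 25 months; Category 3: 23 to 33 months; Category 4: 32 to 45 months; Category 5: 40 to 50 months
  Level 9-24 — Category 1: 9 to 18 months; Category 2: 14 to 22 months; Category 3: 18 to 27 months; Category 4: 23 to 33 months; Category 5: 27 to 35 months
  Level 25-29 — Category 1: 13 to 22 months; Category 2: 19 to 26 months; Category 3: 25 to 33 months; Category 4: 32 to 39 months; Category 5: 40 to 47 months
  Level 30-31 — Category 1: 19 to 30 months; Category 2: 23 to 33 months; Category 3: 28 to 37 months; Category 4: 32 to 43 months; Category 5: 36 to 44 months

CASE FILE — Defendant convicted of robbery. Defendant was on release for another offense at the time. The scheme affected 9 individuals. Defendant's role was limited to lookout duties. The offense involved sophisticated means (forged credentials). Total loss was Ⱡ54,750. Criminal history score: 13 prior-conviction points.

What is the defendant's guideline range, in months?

Base offense level for robbery: 19.
A1 applies (level before this adjustment is 19 ≥ 7, so +4): 19 + 4 = 23.
A2 applies: 23 + 2 = 25.
A3 applies (level before this adjustment is 25 < 29, so +2): 25 + 2 = 27.
A4 applies: 27 − 1 = 26.
A5 applies: 26 + 3 = 29.
Final offense level: 29.
Criminal history: 13 prior points → Category 3 (10-13).
Level 29 falls in the 25-29 band.
Grid: Level 25-29 × Category 3 = 25-33 months.

25-33 months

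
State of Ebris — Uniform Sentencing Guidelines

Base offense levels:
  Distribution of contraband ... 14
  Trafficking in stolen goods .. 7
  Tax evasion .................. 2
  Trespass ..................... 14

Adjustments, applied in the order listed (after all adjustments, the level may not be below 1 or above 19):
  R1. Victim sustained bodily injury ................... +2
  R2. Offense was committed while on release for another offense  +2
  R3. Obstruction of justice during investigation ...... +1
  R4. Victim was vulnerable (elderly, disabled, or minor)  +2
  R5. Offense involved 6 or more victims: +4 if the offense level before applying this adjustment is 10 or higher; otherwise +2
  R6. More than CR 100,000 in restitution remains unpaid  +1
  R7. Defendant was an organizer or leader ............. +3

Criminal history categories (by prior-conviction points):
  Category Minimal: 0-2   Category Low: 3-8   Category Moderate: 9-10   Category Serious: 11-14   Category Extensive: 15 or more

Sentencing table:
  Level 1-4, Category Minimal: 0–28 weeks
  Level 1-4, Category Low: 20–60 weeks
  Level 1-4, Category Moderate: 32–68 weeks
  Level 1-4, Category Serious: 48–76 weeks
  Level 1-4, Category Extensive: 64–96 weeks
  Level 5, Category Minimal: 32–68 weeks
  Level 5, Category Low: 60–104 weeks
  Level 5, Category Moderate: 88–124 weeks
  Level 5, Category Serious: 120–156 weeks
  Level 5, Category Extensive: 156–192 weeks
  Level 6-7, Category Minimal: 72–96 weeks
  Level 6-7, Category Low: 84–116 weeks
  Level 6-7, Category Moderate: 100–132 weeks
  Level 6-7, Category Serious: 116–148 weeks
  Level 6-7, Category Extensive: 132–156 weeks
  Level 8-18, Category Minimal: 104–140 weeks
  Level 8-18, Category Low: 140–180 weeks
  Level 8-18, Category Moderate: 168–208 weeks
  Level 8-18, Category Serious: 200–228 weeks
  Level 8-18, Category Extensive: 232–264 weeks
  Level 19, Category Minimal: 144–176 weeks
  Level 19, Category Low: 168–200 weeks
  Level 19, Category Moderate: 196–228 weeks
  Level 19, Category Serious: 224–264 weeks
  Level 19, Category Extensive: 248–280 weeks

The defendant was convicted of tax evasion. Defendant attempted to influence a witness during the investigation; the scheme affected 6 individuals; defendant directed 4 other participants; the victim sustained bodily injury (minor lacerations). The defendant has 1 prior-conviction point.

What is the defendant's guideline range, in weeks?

Base offense level for tax evasion: 2.
R1 applies: 2 + 2 = 4.
R2 does not apply.
R3 applies: 4 + 1 = 5.
R5 applies (level before this adjustment is 5 < 10, so +2): 5 + 2 = 7.
R7 applies: 7 + 3 = 10.
Final offense level: 10.
Criminal history: 1 prior point → Category Minimal (0-2).
Level 10 falls in the 8-18 band.
Grid: Level 8-18 × Category Minimal = 104-140 weeks.

104-140 weeks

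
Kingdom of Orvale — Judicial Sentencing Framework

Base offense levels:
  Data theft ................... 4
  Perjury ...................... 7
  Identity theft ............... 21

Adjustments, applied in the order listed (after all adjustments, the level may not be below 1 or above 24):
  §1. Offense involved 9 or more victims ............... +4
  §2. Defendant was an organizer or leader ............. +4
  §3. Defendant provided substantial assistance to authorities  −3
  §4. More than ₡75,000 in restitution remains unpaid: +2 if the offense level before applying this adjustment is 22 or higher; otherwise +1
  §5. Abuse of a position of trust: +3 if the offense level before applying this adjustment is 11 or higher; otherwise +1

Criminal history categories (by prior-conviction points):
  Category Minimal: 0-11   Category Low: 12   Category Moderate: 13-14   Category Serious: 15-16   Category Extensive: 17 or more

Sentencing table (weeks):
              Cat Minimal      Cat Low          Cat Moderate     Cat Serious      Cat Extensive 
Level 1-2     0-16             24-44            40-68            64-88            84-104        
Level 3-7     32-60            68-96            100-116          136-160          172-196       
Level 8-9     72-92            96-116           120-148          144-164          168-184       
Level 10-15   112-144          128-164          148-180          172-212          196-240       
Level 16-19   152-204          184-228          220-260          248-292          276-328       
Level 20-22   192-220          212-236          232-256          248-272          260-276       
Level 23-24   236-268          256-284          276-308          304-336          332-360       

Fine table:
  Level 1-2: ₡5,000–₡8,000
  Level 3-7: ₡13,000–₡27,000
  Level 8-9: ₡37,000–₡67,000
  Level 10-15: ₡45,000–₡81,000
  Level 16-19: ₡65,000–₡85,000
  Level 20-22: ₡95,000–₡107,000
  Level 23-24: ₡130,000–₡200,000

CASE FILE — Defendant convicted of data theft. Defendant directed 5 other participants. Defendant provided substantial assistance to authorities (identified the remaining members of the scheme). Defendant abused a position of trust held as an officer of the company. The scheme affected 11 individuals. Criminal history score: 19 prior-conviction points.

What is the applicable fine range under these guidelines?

Base offense level for data theft: 4.
§1 applies: 4 + 4 = 8.
§2 applies: 8 + 4 = 12.
§3 applies: 12 − 3 = 9.
§5 applies (level before this adjustment is 9 < 11, so +1): 9 + 1 = 10.
Final offense level: 10.
Level 10 falls in the 10-15 band.
Fine table: Level 10-15 → ₡45,000–₡81,000.

₡45,000–₡81,000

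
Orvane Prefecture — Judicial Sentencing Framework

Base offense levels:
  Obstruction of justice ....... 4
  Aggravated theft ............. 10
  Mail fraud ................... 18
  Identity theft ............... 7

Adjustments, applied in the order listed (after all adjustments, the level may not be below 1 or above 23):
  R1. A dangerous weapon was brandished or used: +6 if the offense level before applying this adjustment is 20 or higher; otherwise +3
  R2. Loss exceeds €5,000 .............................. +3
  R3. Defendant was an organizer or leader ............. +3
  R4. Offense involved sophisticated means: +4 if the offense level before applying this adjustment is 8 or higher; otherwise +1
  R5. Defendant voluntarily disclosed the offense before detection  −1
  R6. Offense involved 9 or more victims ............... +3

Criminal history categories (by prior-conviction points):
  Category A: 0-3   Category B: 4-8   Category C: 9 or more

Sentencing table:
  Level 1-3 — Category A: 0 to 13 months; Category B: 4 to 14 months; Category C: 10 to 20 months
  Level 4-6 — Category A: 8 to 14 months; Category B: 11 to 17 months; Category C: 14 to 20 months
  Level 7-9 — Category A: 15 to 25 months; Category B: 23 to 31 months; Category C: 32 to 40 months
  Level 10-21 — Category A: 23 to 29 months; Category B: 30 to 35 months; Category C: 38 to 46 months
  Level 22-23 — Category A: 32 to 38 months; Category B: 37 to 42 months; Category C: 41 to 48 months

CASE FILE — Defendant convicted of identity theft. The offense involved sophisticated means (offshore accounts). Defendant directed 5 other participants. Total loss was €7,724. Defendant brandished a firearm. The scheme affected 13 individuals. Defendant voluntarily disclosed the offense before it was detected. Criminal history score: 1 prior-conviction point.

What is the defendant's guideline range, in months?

Base offense level for identity theft: 7.
R1 applies (level before this adjustment is 7 < 20, so +3): 7 + 3 = 10.
R2 applies: 10 + 3 = 13.
R3 applies: 13 + 3 = 16.
R4 applies (level before this adjustment is 16 ≥ 8, so +4): 16 + 4 = 20.
R5 applies: 20 − 1 = 19.
R6 applies: 19 + 3 = 22.
Final offense level: 22.
Criminal history: 1 prior point → Category A (0-3).
Level 22 falls in the 22-23 band.
Grid: Level 22-23 × Category A = 32-38 months.

32-38 months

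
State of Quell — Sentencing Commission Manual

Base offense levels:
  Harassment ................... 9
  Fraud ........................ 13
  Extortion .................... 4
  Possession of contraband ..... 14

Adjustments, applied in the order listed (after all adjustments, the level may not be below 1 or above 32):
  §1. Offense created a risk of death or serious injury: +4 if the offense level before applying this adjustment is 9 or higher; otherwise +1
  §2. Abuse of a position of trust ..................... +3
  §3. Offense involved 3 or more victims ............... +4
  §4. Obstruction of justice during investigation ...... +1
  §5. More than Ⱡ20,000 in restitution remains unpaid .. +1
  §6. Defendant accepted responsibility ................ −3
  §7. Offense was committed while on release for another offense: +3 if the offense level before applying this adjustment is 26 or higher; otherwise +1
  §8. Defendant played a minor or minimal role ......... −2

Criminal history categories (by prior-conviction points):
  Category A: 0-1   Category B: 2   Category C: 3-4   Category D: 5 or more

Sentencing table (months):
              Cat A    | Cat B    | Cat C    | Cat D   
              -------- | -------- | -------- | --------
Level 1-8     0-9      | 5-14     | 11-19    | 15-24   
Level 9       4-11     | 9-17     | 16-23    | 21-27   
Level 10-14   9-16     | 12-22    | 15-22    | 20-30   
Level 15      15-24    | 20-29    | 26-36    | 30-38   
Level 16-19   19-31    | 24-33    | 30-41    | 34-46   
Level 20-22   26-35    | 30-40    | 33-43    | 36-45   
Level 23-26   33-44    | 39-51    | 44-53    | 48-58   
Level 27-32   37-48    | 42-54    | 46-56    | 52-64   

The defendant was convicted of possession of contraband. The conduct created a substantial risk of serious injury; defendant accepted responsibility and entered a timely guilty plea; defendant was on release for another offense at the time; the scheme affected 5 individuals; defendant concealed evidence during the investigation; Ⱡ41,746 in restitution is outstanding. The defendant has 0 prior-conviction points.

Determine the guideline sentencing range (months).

26-35 months

Base offense level for possession of contraband: 14.
§1 applies (level before this adjustment is 14 ≥ 9, so +4): 14 + 4 = 18.
§2 does not apply.
§3 applies: 18 + 4 = 22.
§4 applies: 22 + 1 = 23.
§5 applies: 23 + 1 = 24.
§6 applies: 24 − 3 = 21.
§7 applies (level before this adjustment is 21 < 26, so +1): 21 + 1 = 22.
§8 does not apply.
Final offense level: 22.
Criminal history: 0 prior points → Category A (0-1).
Level 22 falls in the 20-22 band.
Grid: Level 20-22 × Category A = 26-35 months.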